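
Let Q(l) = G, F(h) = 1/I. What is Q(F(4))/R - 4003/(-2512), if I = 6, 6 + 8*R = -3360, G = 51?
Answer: 122051/82896 ≈ 1.4723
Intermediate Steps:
R = -1683/4 (R = -¾ + (⅛)*(-3360) = -¾ - 420 = -1683/4 ≈ -420.75)
F(h) = ⅙ (F(h) = 1/6 = ⅙)
Q(l) = 51
Q(F(4))/R - 4003/(-2512) = 51/(-1683/4) - 4003/(-2512) = 51*(-4/1683) - 4003*(-1/2512) = -4/33 + 4003/2512 = 122051/82896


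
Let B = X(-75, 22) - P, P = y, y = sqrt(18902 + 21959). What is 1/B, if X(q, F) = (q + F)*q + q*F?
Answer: 2325/5364764 + sqrt(40861)/5364764 ≈ 0.00047106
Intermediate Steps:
X(q, F) = F*q + q*(F + q) (X(q, F) = (F + q)*q + F*q = q*(F + q) + F*q = F*q + q*(F + q))
y = sqrt(40861) ≈ 202.14
P = sqrt(40861) ≈ 202.14
B = 2325 - sqrt(40861) (B = -75*(-75 + 2*22) - sqrt(40861) = -75*(-75 + 44) - sqrt(40861) = -75*(-31) - sqrt(40861) = 2325 - sqrt(40861) ≈ 2122.9)
1/B = 1/(2325 - sqrt(40861))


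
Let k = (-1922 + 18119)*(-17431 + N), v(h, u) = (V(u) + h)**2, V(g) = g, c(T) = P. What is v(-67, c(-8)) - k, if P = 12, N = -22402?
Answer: 645178126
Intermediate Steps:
c(T) = 12
v(h, u) = (h + u)**2 (v(h, u) = (u + h)**2 = (h + u)**2)
k = -645175101 (k = (-1922 + 18119)*(-17431 - 22402) = 16197*(-39833) = -645175101)
v(-67, c(-8)) - k = (-67 + 12)**2 - 1*(-645175101) = (-55)**2 + 645175101 = 3025 + 645175101 = 645178126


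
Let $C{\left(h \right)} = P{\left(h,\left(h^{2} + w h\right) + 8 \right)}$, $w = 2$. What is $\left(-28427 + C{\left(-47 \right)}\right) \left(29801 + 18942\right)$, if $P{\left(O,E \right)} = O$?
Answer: $-1387908182$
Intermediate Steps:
$C{\left(h \right)} = h$
$\left(-28427 + C{\left(-47 \right)}\right) \left(29801 + 18942\right) = \left(-28427 - 47\right) \left(29801 + 18942\right) = \left(-28474\right) 48743 = -1387908182$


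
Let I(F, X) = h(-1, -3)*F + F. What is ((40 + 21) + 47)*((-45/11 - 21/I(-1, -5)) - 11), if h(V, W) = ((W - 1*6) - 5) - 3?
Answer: -77949/44 ≈ -1771.6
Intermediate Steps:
h(V, W) = -14 + W (h(V, W) = ((W - 6) - 5) - 3 = ((-6 + W) - 5) - 3 = (-11 + W) - 3 = -14 + W)
I(F, X) = -16*F (I(F, X) = (-14 - 3)*F + F = -17*F + F = -16*F)
((40 + 21) + 47)*((-45/11 - 21/I(-1, -5)) - 11) = ((40 + 21) + 47)*((-45/11 - 21/((-16*(-1)))) - 11) = (61 + 47)*((-45*1/11 - 21/16) - 11) = 108*((-45/11 - 21*1/16) - 11) = 108*((-45/11 - 21/16) - 11) = 108*(-951/176 - 11) = 108*(-2887/176) = -77949/44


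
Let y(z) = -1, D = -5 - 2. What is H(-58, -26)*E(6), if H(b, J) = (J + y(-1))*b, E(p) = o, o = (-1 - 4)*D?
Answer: 54810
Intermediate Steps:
D = -7
o = 35 (o = (-1 - 4)*(-7) = -5*(-7) = 35)
E(p) = 35
H(b, J) = b*(-1 + J) (H(b, J) = (J - 1)*b = (-1 + J)*b = b*(-1 + J))
H(-58, -26)*E(6) = -58*(-1 - 26)*35 = -58*(-27)*35 = 1566*35 = 54810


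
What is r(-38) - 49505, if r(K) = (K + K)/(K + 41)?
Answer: -148591/3 ≈ -49530.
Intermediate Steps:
r(K) = 2*K/(41 + K) (r(K) = (2*K)/(41 + K) = 2*K/(41 + K))
r(-38) - 49505 = 2*(-38)/(41 - 38) - 49505 = 2*(-38)/3 - 49505 = 2*(-38)*(⅓) - 49505 = -76/3 - 49505 = -148591/3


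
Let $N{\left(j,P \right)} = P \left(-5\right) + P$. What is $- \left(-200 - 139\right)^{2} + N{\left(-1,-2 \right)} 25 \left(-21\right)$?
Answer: $-119121$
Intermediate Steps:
$N{\left(j,P \right)} = - 4 P$ ($N{\left(j,P \right)} = - 5 P + P = - 4 P$)
$- \left(-200 - 139\right)^{2} + N{\left(-1,-2 \right)} 25 \left(-21\right) = - \left(-200 - 139\right)^{2} + \left(-4\right) \left(-2\right) 25 \left(-21\right) = - \left(-339\right)^{2} + 8 \cdot 25 \left(-21\right) = \left(-1\right) 114921 + 200 \left(-21\right) = -114921 - 4200 = -119121$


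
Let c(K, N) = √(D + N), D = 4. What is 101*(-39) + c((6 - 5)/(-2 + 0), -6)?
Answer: -3939 + I*√2 ≈ -3939.0 + 1.4142*I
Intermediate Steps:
c(K, N) = √(4 + N)
101*(-39) + c((6 - 5)/(-2 + 0), -6) = 101*(-39) + √(4 - 6) = -3939 + √(-2) = -3939 + I*√2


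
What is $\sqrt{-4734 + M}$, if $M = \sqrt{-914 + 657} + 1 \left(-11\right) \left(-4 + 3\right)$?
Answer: $\sqrt{-4723 + i \sqrt{257}} \approx 0.117 + 68.724 i$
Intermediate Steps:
$M = 11 + i \sqrt{257}$ ($M = \sqrt{-257} - -11 = i \sqrt{257} + 11 = 11 + i \sqrt{257} \approx 11.0 + 16.031 i$)
$\sqrt{-4734 + M} = \sqrt{-4734 + \left(11 + i \sqrt{257}\right)} = \sqrt{-4723 + i \sqrt{257}}$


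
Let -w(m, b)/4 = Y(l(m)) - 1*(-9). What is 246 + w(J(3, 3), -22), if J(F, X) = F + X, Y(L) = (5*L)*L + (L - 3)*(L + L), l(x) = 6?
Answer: -654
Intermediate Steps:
Y(L) = 5*L² + 2*L*(-3 + L) (Y(L) = 5*L² + (-3 + L)*(2*L) = 5*L² + 2*L*(-3 + L))
w(m, b) = -900 (w(m, b) = -4*(6*(-6 + 7*6) - 1*(-9)) = -4*(6*(-6 + 42) + 9) = -4*(6*36 + 9) = -4*(216 + 9) = -4*225 = -900)
246 + w(J(3, 3), -22) = 246 - 900 = -654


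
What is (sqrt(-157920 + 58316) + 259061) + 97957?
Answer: 357018 + 2*I*sqrt(24901) ≈ 3.5702e+5 + 315.6*I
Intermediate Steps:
(sqrt(-157920 + 58316) + 259061) + 97957 = (sqrt(-99604) + 259061) + 97957 = (2*I*sqrt(24901) + 259061) + 97957 = (259061 + 2*I*sqrt(24901)) + 97957 = 357018 + 2*I*sqrt(24901)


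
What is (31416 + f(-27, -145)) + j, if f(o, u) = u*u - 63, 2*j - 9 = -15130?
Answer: 89635/2 ≈ 44818.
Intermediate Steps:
j = -15121/2 (j = 9/2 + (½)*(-15130) = 9/2 - 7565 = -15121/2 ≈ -7560.5)
f(o, u) = -63 + u² (f(o, u) = u² - 63 = -63 + u²)
(31416 + f(-27, -145)) + j = (31416 + (-63 + (-145)²)) - 15121/2 = (31416 + (-63 + 21025)) - 15121/2 = (31416 + 20962) - 15121/2 = 52378 - 15121/2 = 89635/2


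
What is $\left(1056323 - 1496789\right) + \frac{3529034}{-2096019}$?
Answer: $- \frac{923228633888}{2096019} \approx -4.4047 \cdot 10^{5}$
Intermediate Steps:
$\left(1056323 - 1496789\right) + \frac{3529034}{-2096019} = -440466 + 3529034 \left(- \frac{1}{2096019}\right) = -440466 - \frac{3529034}{2096019} = - \frac{923228633888}{2096019}$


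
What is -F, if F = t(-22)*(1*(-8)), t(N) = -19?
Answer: -152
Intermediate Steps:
F = 152 (F = -19*(-8) = 152)
-F = -1*152 = -152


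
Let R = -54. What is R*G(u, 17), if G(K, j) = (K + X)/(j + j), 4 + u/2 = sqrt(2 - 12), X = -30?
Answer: 1026/17 - 54*I*sqrt(10)/17 ≈ 60.353 - 10.045*I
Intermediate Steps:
u = -8 + 2*I*sqrt(10) (u = -8 + 2*sqrt(2 - 12) = -8 + 2*sqrt(-10) = -8 + 2*(I*sqrt(10)) = -8 + 2*I*sqrt(10) ≈ -8.0 + 6.3246*I)
G(K, j) = (-30 + K)/(2*j) (G(K, j) = (K - 30)/(j + j) = (-30 + K)/((2*j)) = (-30 + K)*(1/(2*j)) = (-30 + K)/(2*j))
R*G(u, 17) = -27*(-30 + (-8 + 2*I*sqrt(10)))/17 = -27*(-38 + 2*I*sqrt(10))/17 = -54*(-19/17 + I*sqrt(10)/17) = 1026/17 - 54*I*sqrt(10)/17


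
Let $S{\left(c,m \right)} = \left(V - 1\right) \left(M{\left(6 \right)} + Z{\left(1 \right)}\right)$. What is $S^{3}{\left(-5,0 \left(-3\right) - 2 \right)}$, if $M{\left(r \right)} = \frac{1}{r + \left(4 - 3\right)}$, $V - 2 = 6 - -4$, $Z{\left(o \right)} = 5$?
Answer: $\frac{62099136}{343} \approx 1.8105 \cdot 10^{5}$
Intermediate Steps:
$V = 12$ ($V = 2 + \left(6 - -4\right) = 2 + \left(6 + 4\right) = 2 + 10 = 12$)
$M{\left(r \right)} = \frac{1}{1 + r}$ ($M{\left(r \right)} = \frac{1}{r + \left(4 - 3\right)} = \frac{1}{r + 1} = \frac{1}{1 + r}$)
$S{\left(c,m \right)} = \frac{396}{7}$ ($S{\left(c,m \right)} = \left(12 - 1\right) \left(\frac{1}{1 + 6} + 5\right) = 11 \left(\frac{1}{7} + 5\right) = 11 \cdot \frac{36}{7} = \frac{396}{7}$)
$S^{3}{\left(-5,0 \left(-3\right) - 2 \right)} = \left(\frac{396}{7}\right)^{3} = \frac{62099136}{343}$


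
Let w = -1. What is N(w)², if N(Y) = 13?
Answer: 169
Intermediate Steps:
N(w)² = 13² = 169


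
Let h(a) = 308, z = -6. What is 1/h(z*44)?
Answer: 1/308 ≈ 0.0032468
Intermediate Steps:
1/h(z*44) = 1/308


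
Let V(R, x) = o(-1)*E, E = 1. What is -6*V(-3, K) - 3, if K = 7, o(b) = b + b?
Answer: 9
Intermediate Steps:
o(b) = 2*b
V(R, x) = -2 (V(R, x) = (2*(-1))*1 = -2*1 = -2)
-6*V(-3, K) - 3 = -6*(-2) - 3 = 12 - 3 = 9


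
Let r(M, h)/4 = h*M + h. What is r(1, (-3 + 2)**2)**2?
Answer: 64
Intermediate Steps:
r(M, h) = 4*h + 4*M*h (r(M, h) = 4*(h*M + h) = 4*(M*h + h) = 4*(h + M*h) = 4*h + 4*M*h)
r(1, (-3 + 2)**2)**2 = (4*(-3 + 2)**2*(1 + 1))**2 = (4*(-1)**2*2)**2 = (4*1*2)**2 = 8**2 = 64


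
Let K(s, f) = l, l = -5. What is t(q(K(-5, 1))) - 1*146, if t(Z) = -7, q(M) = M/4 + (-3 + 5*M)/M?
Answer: -153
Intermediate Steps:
K(s, f) = -5
q(M) = M/4 + (-3 + 5*M)/M (q(M) = M*(¼) + (-3 + 5*M)/M = M/4 + (-3 + 5*M)/M)
t(q(K(-5, 1))) - 1*146 = -7 - 1*146 = -7 - 146 = -153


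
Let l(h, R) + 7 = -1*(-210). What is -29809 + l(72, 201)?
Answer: -29606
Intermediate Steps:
l(h, R) = 203 (l(h, R) = -7 - 1*(-210) = -7 + 210 = 203)
-29809 + l(72, 201) = -29809 + 203 = -29606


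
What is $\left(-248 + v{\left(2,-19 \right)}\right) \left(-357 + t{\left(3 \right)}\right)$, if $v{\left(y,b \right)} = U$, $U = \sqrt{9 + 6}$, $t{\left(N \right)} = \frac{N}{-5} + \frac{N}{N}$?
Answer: $\frac{442184}{5} - \frac{1783 \sqrt{15}}{5} \approx 87056.0$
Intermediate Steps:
$t{\left(N \right)} = 1 - \frac{N}{5}$ ($t{\left(N \right)} = N \left(- \frac{1}{5}\right) + 1 = - \frac{N}{5} + 1 = 1 - \frac{N}{5}$)
$U = \sqrt{15} \approx 3.873$
$v{\left(y,b \right)} = \sqrt{15}$
$\left(-248 + v{\left(2,-19 \right)}\right) \left(-357 + t{\left(3 \right)}\right) = \left(-248 + \sqrt{15}\right) \left(-357 + \left(1 - \frac{3}{5}\right)\right) = \left(-248 + \sqrt{15}\right) \left(-357 + \frac{2}{5}\right) = \left(-248 + \sqrt{15}\right) \left(- \frac{1783}{5}\right) = \frac{442184}{5} - \frac{1783 \sqrt{15}}{5}$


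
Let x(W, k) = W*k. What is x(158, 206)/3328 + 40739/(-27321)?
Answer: 188416129/22731072 ≈ 8.2889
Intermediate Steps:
x(158, 206)/3328 + 40739/(-27321) = (158*206)/3328 + 40739/(-27321) = 32548*(1/3328) + 40739*(-1/27321) = 8137/832 - 40739/27321 = 188416129/22731072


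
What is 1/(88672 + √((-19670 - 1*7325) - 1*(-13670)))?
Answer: 88672/7862736909 - 5*I*√533/7862736909 ≈ 1.1278e-5 - 1.4681e-8*I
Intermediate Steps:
1/(88672 + √((-19670 - 1*7325) - 1*(-13670))) = 1/(88672 + √((-19670 - 7325) + 13670)) = 1/(88672 + √(-26995 + 13670)) = 1/(88672 + √(-13325)) = 1/(88672 + 5*I*√533)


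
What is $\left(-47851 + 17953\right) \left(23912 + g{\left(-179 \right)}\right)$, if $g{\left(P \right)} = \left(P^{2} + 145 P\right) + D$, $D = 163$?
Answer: $-901753578$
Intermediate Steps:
$g{\left(P \right)} = 163 + P^{2} + 145 P$ ($g{\left(P \right)} = \left(P^{2} + 145 P\right) + 163 = 163 + P^{2} + 145 P$)
$\left(-47851 + 17953\right) \left(23912 + g{\left(-179 \right)}\right) = \left(-47851 + 17953\right) \left(23912 + \left(163 + \left(-179\right)^{2} + 145 \left(-179\right)\right)\right) = - 29898 \left(23912 + \left(163 + 32041 - 25955\right)\right) = - 29898 \left(23912 + 6249\right) = \left(-29898\right) 30161 = -901753578$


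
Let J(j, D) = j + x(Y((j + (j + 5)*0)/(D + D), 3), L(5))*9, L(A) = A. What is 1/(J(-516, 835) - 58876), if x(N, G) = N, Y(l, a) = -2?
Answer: -1/59410 ≈ -1.6832e-5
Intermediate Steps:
J(j, D) = -18 + j (J(j, D) = j - 2*9 = j - 18 = -18 + j)
1/(J(-516, 835) - 58876) = 1/((-18 - 516) - 58876) = 1/(-534 - 58876) = 1/(-59410) = -1/59410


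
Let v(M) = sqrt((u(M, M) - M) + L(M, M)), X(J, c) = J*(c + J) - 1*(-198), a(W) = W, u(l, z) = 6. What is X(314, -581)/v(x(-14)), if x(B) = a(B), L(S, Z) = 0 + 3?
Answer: -83640*sqrt(23)/23 ≈ -17440.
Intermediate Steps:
L(S, Z) = 3
X(J, c) = 198 + J*(J + c) (X(J, c) = J*(J + c) + 198 = 198 + J*(J + c))
x(B) = B
v(M) = sqrt(9 - M) (v(M) = sqrt((6 - M) + 3) = sqrt(9 - M))
X(314, -581)/v(x(-14)) = (198 + 314**2 + 314*(-581))/(sqrt(9 - 1*(-14))) = (198 + 98596 - 182434)/(sqrt(9 + 14)) = -83640*sqrt(23)/23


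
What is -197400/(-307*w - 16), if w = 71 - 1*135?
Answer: -8225/818 ≈ -10.055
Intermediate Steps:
w = -64 (w = 71 - 135 = -64)
-197400/(-307*w - 16) = -197400/(-307*(-64) - 16) = -197400/(19648 - 16) = -197400/19632 = -197400*1/19632 = -8225/818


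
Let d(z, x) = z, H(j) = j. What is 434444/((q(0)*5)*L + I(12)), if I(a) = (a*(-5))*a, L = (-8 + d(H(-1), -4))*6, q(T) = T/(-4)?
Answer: -108611/180 ≈ -603.39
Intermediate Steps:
q(T) = -T/4 (q(T) = T*(-¼) = -T/4)
L = -54 (L = (-8 - 1)*6 = -9*6 = -54)
I(a) = -5*a² (I(a) = (-5*a)*a = -5*a²)
434444/((q(0)*5)*L + I(12)) = 434444/((-¼*0*5)*(-54) - 5*12²) = 434444/((0*5)*(-54) - 5*144) = 434444/(0*(-54) - 720) = 434444/(0 - 720) = 434444/(-720) = 434444*(-1/720) = -108611/180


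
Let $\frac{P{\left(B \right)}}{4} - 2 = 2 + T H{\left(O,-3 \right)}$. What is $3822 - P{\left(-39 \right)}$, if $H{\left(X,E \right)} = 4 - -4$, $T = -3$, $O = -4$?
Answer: $3902$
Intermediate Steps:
$H{\left(X,E \right)} = 8$ ($H{\left(X,E \right)} = 4 + 4 = 8$)
$P{\left(B \right)} = -80$ ($P{\left(B \right)} = 8 + 4 \left(2 - 24\right) = 8 + 4 \left(-22\right) = 8 - 88 = -80$)
$3822 - P{\left(-39 \right)} = 3822 - -80 = 3822 + 80 = 3902$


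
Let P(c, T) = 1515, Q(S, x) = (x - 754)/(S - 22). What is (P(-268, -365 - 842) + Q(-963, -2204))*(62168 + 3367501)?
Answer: 5128154267877/985 ≈ 5.2062e+9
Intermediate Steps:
Q(S, x) = (-754 + x)/(-22 + S)
(P(-268, -365 - 842) + Q(-963, -2204))*(62168 + 3367501) = (1515 + (-754 - 2204)/(-22 - 963))*(62168 + 3367501) = (1515 - 2958/(-985))*3429669 = (1515 - 1/985*(-2958))*3429669 = (1515 + 2958/985)*3429669 = (1495233/985)*3429669 = 5128154267877/985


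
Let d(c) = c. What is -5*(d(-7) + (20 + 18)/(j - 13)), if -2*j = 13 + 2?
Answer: 1815/41 ≈ 44.268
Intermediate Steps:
j = -15/2 (j = -(13 + 2)/2 = -½*15 = -15/2 ≈ -7.5000)
-5*(d(-7) + (20 + 18)/(j - 13)) = -5*(-7 + (20 + 18)/(-15/2 - 13)) = -5*(-7 + 38/(-41/2)) = -5*(-7 + 38*(-2/41)) = -5*(-7 - 76/41) = -5*(-363/41) = 1815/41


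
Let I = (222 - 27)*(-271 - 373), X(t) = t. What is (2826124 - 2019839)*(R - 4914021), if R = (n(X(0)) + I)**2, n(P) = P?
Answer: 12711423582852015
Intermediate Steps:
I = -125580 (I = 195*(-644) = -125580)
R = 15770336400 (R = (0 - 125580)**2 = (-125580)**2 = 15770336400)
(2826124 - 2019839)*(R - 4914021) = (2826124 - 2019839)*(15770336400 - 4914021) = 806285*15765422379 = 12711423582852015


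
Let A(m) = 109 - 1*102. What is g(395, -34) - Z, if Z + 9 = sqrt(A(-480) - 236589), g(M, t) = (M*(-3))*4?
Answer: -4731 - I*sqrt(236582) ≈ -4731.0 - 486.4*I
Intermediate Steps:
A(m) = 7 (A(m) = 109 - 102 = 7)
g(M, t) = -12*M (g(M, t) = -3*M*4 = -12*M)
Z = -9 + I*sqrt(236582) (Z = -9 + sqrt(7 - 236589) = -9 + sqrt(-236582) = -9 + I*sqrt(236582) ≈ -9.0 + 486.4*I)
g(395, -34) - Z = -12*395 - (-9 + I*sqrt(236582)) = -4740 + (9 - I*sqrt(236582)) = -4731 - I*sqrt(236582)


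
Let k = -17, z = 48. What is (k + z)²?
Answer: 961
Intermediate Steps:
(k + z)² = (-17 + 48)² = 31² = 961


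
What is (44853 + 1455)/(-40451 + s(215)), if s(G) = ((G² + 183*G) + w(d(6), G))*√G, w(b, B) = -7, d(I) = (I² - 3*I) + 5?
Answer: 936602454/786192257467 + 1981125702*√215/786192257467 ≈ 0.038140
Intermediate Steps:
d(I) = 5 + I² - 3*I
s(G) = √G*(-7 + G² + 183*G) (s(G) = ((G² + 183*G) - 7)*√G = (-7 + G² + 183*G)*√G = √G*(-7 + G² + 183*G))
(44853 + 1455)/(-40451 + s(215)) = (44853 + 1455)/(-40451 + √215*(-7 + 215² + 183*215)) = 46308/(-40451 + √215*(-7 + 46225 + 39345)) = 46308/(-40451 + √215*85563) = 46308/(-40451 + 85563*√215)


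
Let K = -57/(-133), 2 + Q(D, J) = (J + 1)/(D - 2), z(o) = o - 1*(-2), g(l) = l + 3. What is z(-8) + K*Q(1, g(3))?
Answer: -69/7 ≈ -9.8571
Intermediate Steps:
g(l) = 3 + l
z(o) = 2 + o (z(o) = o + 2 = 2 + o)
Q(D, J) = -2 + (1 + J)/(-2 + D) (Q(D, J) = -2 + (J + 1)/(D - 2) = -2 + (1 + J)/(-2 + D))
K = 3/7 (K = -57*(-1/133) = 3/7 ≈ 0.42857)
z(-8) + K*Q(1, g(3)) = (2 - 8) + 3*((5 + (3 + 3) - 2*1)/(-2 + 1))/7 = -6 + 3*((5 + 6 - 2)/(-1))/7 = -6 + 3*(-1*9)/7 = -6 + (3/7)*(-9) = -6 - 27/7 = -69/7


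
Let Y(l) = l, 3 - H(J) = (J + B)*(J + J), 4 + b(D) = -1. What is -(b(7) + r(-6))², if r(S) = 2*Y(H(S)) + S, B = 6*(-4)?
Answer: -525625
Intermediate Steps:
B = -24
b(D) = -5 (b(D) = -4 - 1 = -5)
H(J) = 3 - 2*J*(-24 + J) (H(J) = 3 - (J - 24)*(J + J) = 3 - (-24 + J)*2*J = 3 - 2*J*(-24 + J))
r(S) = 6 - 4*S² + 97*S (r(S) = 2*(3 - 2*S² + 48*S) + S = (6 - 4*S² + 96*S) + S = 6 - 4*S² + 97*S)
-(b(7) + r(-6))² = -(-5 + (6 - 4*(-6)² + 97*(-6)))² = -(-5 + (6 - 4*36 - 582))² = -(-5 + (6 - 144 - 582))² = -(-5 - 720)² = -1*(-725)² = -1*525625 = -525625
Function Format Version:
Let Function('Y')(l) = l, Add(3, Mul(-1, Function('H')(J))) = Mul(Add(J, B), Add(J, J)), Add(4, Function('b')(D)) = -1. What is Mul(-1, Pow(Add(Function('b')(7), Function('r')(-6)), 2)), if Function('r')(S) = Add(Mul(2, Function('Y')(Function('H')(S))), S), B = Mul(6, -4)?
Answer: -525625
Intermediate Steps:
B = -24
Function('b')(D) = -5 (Function('b')(D) = Add(-4, -1) = -5)
Function('H')(J) = Add(3, Mul(-2, J, Add(-24, J))) (Function('H')(J) = Add(3, Mul(-1, Mul(Add(J, -24), Add(J, J)))) = Add(3, Mul(-1, Mul(Add(-24, J), Mul(2, J)))) = Add(3, Mul(-1, Mul(2, J, Add(-24, J)))) = Add(3, Mul(-2, J, Add(-24, J))))
Function('r')(S) = Add(6, Mul(-4, Pow(S, 2)), Mul(97, S)) (Function('r')(S) = Add(Mul(2, Add(3, Mul(-2, Pow(S, 2)), Mul(48, S))), S) = Add(Add(6, Mul(-4, Pow(S, 2)), Mul(96, S)), S) = Add(6, Mul(-4, Pow(S, 2)), Mul(97, S)))
Mul(-1, Pow(Add(Function('b')(7), Function('r')(-6)), 2)) = Mul(-1, Pow(Add(-5, Add(6, Mul(-4, Pow(-6, 2)), Mul(97, -6))), 2)) = Mul(-1, Pow(Add(-5, Add(6, Mul(-4, 36), -582)), 2)) = Mul(-1, Pow(Add(-5, Add(6, -144, -582)), 2)) = Mul(-1, Pow(Add(-5, -720), 2)) = Mul(-1, Pow(-725, 2)) = Mul(-1, 525625) = -525625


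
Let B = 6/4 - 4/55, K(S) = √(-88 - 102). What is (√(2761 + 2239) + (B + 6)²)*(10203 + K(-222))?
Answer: (10203 + I*√190)*(667489 + 605000*√2)/12100 ≈ 1.2843e+6 + 1735.1*I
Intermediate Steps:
K(S) = I*√190 (K(S) = √(-190) = I*√190)
B = 157/110 (B = 6*(¼) - 4*1/55 = 3/2 - 4/55 = 157/110 ≈ 1.4273)
(√(2761 + 2239) + (B + 6)²)*(10203 + K(-222)) = (√(2761 + 2239) + (157/110 + 6)²)*(10203 + I*√190) = (√5000 + (817/110)²)*(10203 + I*√190) = (50*√2 + 667489/12100)*(10203 + I*√190) = (667489/12100 + 50*√2)*(10203 + I*√190) = (10203 + I*√190)*(667489/12100 + 50*√2)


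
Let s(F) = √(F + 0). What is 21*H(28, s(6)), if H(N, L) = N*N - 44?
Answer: 15540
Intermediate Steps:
s(F) = √F
H(N, L) = -44 + N² (H(N, L) = N² - 44 = -44 + N²)
21*H(28, s(6)) = 21*(-44 + 28²) = 21*(-44 + 784) = 21*740 = 15540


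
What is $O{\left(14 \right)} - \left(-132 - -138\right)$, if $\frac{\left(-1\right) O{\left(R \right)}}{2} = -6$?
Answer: $6$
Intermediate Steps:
$O{\left(R \right)} = 12$ ($O{\left(R \right)} = \left(-2\right) \left(-6\right) = 12$)
$O{\left(14 \right)} - \left(-132 - -138\right) = 12 - \left(-132 - -138\right) = 12 - \left(-132 + 138\right) = 12 - 6 = 6$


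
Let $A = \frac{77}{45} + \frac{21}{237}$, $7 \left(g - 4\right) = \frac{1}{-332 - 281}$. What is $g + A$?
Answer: $\frac{88468283}{15254505} \approx 5.7995$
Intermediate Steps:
$g = \frac{17163}{4291}$ ($g = 4 + \frac{1}{7 \left(-332 - 281\right)} = 4 + \frac{1}{7 \left(-613\right)} = 4 + \frac{1}{7} \left(- \frac{1}{613}\right) = 4 - \frac{1}{4291} = \frac{17163}{4291} \approx 3.9998$)
$A = \frac{6398}{3555}$ ($A = 77 \cdot \frac{1}{45} + 21 \cdot \frac{1}{237} = \frac{77}{45} + \frac{7}{79} = \frac{6398}{3555} \approx 1.7997$)
$g + A = \frac{17163}{4291} + \frac{6398}{3555} = \frac{88468283}{15254505}$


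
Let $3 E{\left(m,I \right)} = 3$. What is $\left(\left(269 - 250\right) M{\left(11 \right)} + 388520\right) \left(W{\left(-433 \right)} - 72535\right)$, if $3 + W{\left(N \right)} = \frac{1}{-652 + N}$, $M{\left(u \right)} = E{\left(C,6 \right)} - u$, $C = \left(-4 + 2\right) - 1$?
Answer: $- \frac{6112603971846}{217} \approx -2.8169 \cdot 10^{10}$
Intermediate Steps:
$C = -3$ ($C = -2 - 1 = -3$)
$E{\left(m,I \right)} = 1$ ($E{\left(m,I \right)} = \frac{1}{3} \cdot 3 = 1$)
$M{\left(u \right)} = 1 - u$
$W{\left(N \right)} = -3 + \frac{1}{-652 + N}$
$\left(\left(269 - 250\right) M{\left(11 \right)} + 388520\right) \left(W{\left(-433 \right)} - 72535\right) = \left(\left(269 - 250\right) \left(1 - 11\right) + 388520\right) \left(\frac{1957 - -1299}{-652 - 433} - 72535\right) = \left(19 \left(1 - 11\right) + 388520\right) \left(\frac{1957 + 1299}{-1085} - 72535\right) = \left(19 \left(-10\right) + 388520\right) \left(\left(- \frac{1}{1085}\right) 3256 - 72535\right) = \left(-190 + 388520\right) \left(- \frac{3256}{1085} - 72535\right) = 388330 \left(- \frac{78703731}{1085}\right) = - \frac{6112603971846}{217}$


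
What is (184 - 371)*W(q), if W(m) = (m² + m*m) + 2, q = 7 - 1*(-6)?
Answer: -63580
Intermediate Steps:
q = 13 (q = 7 + 6 = 13)
W(m) = 2 + 2*m² (W(m) = (m² + m²) + 2 = 2*m² + 2 = 2 + 2*m²)
(184 - 371)*W(q) = (184 - 371)*(2 + 2*13²) = -187*(2 + 2*169) = -187*(2 + 338) = -187*340 = -63580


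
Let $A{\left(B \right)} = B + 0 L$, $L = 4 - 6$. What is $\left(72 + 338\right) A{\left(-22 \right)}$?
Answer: $-9020$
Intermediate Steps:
$L = -2$ ($L = 4 - 6 = -2$)
$A{\left(B \right)} = B$ ($A{\left(B \right)} = B + 0 \left(-2\right) = B + 0 = B$)
$\left(72 + 338\right) A{\left(-22 \right)} = \left(72 + 338\right) \left(-22\right) = 410 \left(-22\right) = -9020$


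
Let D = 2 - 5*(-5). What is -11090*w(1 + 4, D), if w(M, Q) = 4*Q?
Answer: -1197720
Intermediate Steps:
D = 27 (D = 2 + 25 = 27)
-11090*w(1 + 4, D) = -44360*27 = -11090*108 = -1197720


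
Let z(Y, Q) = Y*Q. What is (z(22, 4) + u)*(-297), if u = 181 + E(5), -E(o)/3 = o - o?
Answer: -79893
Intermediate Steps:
E(o) = 0 (E(o) = -3*(o - o) = -3*0 = 0)
u = 181 (u = 181 + 0 = 181)
z(Y, Q) = Q*Y
(z(22, 4) + u)*(-297) = (4*22 + 181)*(-297) = (88 + 181)*(-297) = 269*(-297) = -79893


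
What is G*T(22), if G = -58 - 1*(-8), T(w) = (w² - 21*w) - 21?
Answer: -50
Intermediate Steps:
T(w) = -21 + w² - 21*w
G = -50 (G = -58 + 8 = -50)
G*T(22) = -50*(-21 + 22² - 21*22) = -50*(-21 + 484 - 462) = -50*1 = -50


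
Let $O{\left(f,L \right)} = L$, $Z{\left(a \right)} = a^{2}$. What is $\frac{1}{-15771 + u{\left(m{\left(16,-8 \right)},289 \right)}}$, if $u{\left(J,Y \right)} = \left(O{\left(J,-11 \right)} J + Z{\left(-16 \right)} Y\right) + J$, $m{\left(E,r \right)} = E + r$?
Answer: $\frac{1}{58133} \approx 1.7202 \cdot 10^{-5}$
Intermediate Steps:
$u{\left(J,Y \right)} = - 10 J + 256 Y$ ($u{\left(J,Y \right)} = \left(- 11 J + \left(-16\right)^{2} Y\right) + J = \left(- 11 J + 256 Y\right) + J = - 10 J + 256 Y$)
$\frac{1}{-15771 + u{\left(m{\left(16,-8 \right)},289 \right)}} = \frac{1}{-15771 + \left(- 10 \left(16 - 8\right) + 256 \cdot 289\right)} = \frac{1}{-15771 + \left(\left(-10\right) 8 + 73984\right)} = \frac{1}{-15771 + \left(-80 + 73984\right)} = \frac{1}{-15771 + 73904} = \frac{1}{58133}$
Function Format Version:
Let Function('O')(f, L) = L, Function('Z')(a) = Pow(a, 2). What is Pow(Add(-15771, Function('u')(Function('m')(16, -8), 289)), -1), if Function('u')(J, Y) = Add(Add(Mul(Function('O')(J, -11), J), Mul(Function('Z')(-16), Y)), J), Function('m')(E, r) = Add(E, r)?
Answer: Rational(1, 58133) ≈ 1.7202e-5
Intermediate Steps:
Function('u')(J, Y) = Add(Mul(-10, J), Mul(256, Y)) (Function('u')(J, Y) = Add(Add(Mul(-11, J), Mul(Pow(-16, 2), Y)), J) = Add(Add(Mul(-11, J), Mul(256, Y)), J) = Add(Mul(-10, J), Mul(256, Y)))
Pow(Add(-15771, Function('u')(Function('m')(16, -8), 289)), -1) = Pow(Add(-15771, Add(Mul(-10, Add(16, -8)), Mul(256, 289))), -1) = Pow(Add(-15771, Add(Mul(-10, 8), 73984)), -1) = Pow(Add(-15771, Add(-80, 73984)), -1) = Pow(Add(-15771, 73904), -1) = Pow(58133, -1) = Rational(1, 58133)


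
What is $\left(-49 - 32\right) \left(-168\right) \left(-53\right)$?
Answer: $-721224$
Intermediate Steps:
$\left(-49 - 32\right) \left(-168\right) \left(-53\right) = \left(-81\right) \left(-168\right) \left(-53\right) = 13608 \left(-53\right) = -721224$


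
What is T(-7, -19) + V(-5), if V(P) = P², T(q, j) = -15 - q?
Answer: 17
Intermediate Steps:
T(-7, -19) + V(-5) = (-15 - 1*(-7)) + (-5)² = (-15 + 7) + 25 = -8 + 25 = 17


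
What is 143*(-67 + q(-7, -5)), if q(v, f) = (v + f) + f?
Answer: -12012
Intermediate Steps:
q(v, f) = v + 2*f (q(v, f) = (f + v) + f = v + 2*f)
143*(-67 + q(-7, -5)) = 143*(-67 + (-7 + 2*(-5))) = 143*(-67 + (-7 - 10)) = 143*(-67 - 17) = 143*(-84) = -12012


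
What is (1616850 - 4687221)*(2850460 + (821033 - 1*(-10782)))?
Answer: -11305950374025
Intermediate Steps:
(1616850 - 4687221)*(2850460 + (821033 - 1*(-10782))) = -3070371*(2850460 + (821033 + 10782)) = -3070371*(2850460 + 831815) = -3070371*3682275 = -11305950374025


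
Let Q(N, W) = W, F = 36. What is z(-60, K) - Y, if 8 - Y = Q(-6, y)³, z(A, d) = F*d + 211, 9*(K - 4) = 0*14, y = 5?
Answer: 472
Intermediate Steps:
K = 4 (K = 4 + (0*14)/9 = 4 + (⅑)*0 = 4 + 0 = 4)
z(A, d) = 211 + 36*d (z(A, d) = 36*d + 211 = 211 + 36*d)
Y = -117 (Y = 8 - 1*5³ = 8 - 1*125 = 8 - 125 = -117)
z(-60, K) - Y = (211 + 36*4) - 1*(-117) = (211 + 144) + 117 = 355 + 117 = 472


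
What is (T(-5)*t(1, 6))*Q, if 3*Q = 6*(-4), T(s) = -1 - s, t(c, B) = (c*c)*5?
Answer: -160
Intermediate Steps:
t(c, B) = 5*c² (t(c, B) = c²*5 = 5*c²)
Q = -8 (Q = (6*(-4))/3 = (⅓)*(-24) = -8)
(T(-5)*t(1, 6))*Q = ((-1 - 1*(-5))*(5*1²))*(-8) = ((-1 + 5)*(5*1))*(-8) = (4*5)*(-8) = 20*(-8) = -160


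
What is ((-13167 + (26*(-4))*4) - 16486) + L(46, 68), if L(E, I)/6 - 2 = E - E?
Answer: -30057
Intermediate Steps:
L(E, I) = 12 (L(E, I) = 12 + 6*(E - E) = 12 + 6*0 = 12 + 0 = 12)
((-13167 + (26*(-4))*4) - 16486) + L(46, 68) = ((-13167 + (26*(-4))*4) - 16486) + 12 = ((-13167 - 104*4) - 16486) + 12 = ((-13167 - 416) - 16486) + 12 = (-13583 - 16486) + 12 = -30069 + 12 = -30057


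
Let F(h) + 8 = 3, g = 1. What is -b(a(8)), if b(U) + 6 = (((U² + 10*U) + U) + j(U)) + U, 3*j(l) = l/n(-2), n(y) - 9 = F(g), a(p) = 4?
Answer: -175/3 ≈ -58.333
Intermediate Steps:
F(h) = -5 (F(h) = -8 + 3 = -5)
n(y) = 4 (n(y) = 9 - 5 = 4)
j(l) = l/12 (j(l) = (l/4)/3 = l/12)
b(U) = -6 + U² + 145*U/12 (b(U) = -6 + ((((U² + 10*U) + U) + U/12) + U) = -6 + (((U² + 11*U) + U/12) + U) = -6 + ((U² + 133*U/12) + U) = -6 + (U² + 145*U/12) = -6 + U² + 145*U/12)
-b(a(8)) = -(-6 + 4² + (145/12)*4) = -(-6 + 16 + 145/3) = -1*175/3 = -175/3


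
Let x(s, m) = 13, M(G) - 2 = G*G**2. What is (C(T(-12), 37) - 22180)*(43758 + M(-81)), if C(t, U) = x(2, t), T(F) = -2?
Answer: 10810424727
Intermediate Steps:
M(G) = 2 + G**3 (M(G) = 2 + G*G**2 = 2 + G**3)
C(t, U) = 13
(C(T(-12), 37) - 22180)*(43758 + M(-81)) = (13 - 22180)*(43758 + (2 + (-81)**3)) = -22167*(43758 + (2 - 531441)) = -22167*(43758 - 531439) = -22167*(-487681) = 10810424727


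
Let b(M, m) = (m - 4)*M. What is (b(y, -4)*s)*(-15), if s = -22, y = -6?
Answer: 15840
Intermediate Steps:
b(M, m) = M*(-4 + m) (b(M, m) = (-4 + m)*M = M*(-4 + m))
(b(y, -4)*s)*(-15) = (-6*(-4 - 4)*(-22))*(-15) = (-6*(-8)*(-22))*(-15) = (48*(-22))*(-15) = -1056*(-15) = 15840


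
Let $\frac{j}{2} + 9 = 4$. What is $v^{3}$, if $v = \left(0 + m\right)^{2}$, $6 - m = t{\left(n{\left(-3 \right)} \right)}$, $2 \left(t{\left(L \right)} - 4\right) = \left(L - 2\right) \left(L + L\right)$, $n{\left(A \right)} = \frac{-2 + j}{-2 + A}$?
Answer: $\frac{308915776}{244140625} \approx 1.2653$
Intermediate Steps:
$j = -10$ ($j = -18 + 2 \cdot 4 = -18 + 8 = -10$)
$n{\left(A \right)} = - \frac{12}{-2 + A}$ ($n{\left(A \right)} = \frac{-2 - 10}{-2 + A} = - \frac{12}{-2 + A}$)
$t{\left(L \right)} = 4 + L \left(-2 + L\right)$ ($t{\left(L \right)} = 4 + \frac{\left(L - 2\right) \left(L + L\right)}{2} = 4 + \frac{\left(-2 + L\right) 2 L}{2} = 4 + \frac{2 L \left(-2 + L\right)}{2} = 4 + L \left(-2 + L\right)$)
$m = \frac{26}{25}$ ($m = 6 - \left(4 + \left(- \frac{12}{-2 - 3}\right)^{2} - 2 \left(- \frac{12}{-2 - 3}\right)\right) = 6 - \left(4 + \left(- \frac{12}{-5}\right)^{2} - 2 \left(- \frac{12}{-5}\right)\right) = 6 - \left(4 + \left(\left(-12\right) \left(- \frac{1}{5}\right)\right)^{2} - 2 \left(\left(-12\right) \left(- \frac{1}{5}\right)\right)\right) = 6 - \left(4 + \left(\frac{12}{5}\right)^{2} - \frac{24}{5}\right) = 6 - \left(4 + \frac{144}{25} - \frac{24}{5}\right) = 6 - \frac{124}{25} = \frac{26}{25} \approx 1.04$)
$v = \frac{676}{625}$ ($v = \left(0 + \frac{26}{25}\right)^{2} = \left(\frac{26}{25}\right)^{2} = \frac{676}{625} \approx 1.0816$)
$v^{3} = \left(\frac{676}{625}\right)^{3} = \frac{308915776}{244140625}$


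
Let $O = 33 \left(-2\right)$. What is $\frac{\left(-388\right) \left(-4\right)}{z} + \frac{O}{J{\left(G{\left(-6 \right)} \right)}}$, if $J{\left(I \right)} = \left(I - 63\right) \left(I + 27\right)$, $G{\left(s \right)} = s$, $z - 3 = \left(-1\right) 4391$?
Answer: $- \frac{163270}{529851} \approx -0.30814$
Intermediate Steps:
$z = -4388$ ($z = 3 - 4391 = -4388$)
$O = -66$
$J{\left(I \right)} = \left(-63 + I\right) \left(27 + I\right)$
$\frac{\left(-388\right) \left(-4\right)}{z} + \frac{O}{J{\left(G{\left(-6 \right)} \right)}} = \frac{\left(-388\right) \left(-4\right)}{-4388} - \frac{66}{-1701 + \left(-6\right)^{2} - -216} = 1552 \left(- \frac{1}{4388}\right) - \frac{66}{-1701 + 36 + 216} = - \frac{388}{1097} - \frac{66}{-1449} = - \frac{388}{1097} - - \frac{22}{483} = - \frac{388}{1097} + \frac{22}{483} = - \frac{163270}{529851}$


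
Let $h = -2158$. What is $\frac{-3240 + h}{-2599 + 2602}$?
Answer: $- \frac{5398}{3} \approx -1799.3$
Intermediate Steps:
$\frac{-3240 + h}{-2599 + 2602} = \frac{-3240 - 2158}{-2599 + 2602} = - \frac{5398}{3}$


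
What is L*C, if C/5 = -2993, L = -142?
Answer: 2125030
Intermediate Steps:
C = -14965 (C = 5*(-2993) = -14965)
L*C = -142*(-14965) = 2125030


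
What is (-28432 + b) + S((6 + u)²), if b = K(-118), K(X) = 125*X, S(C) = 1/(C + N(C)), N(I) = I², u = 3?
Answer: -286814843/6642 ≈ -43182.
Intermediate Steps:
S(C) = 1/(C + C²)
b = -14750 (b = 125*(-118) = -14750)
(-28432 + b) + S((6 + u)²) = (-28432 - 14750) + 1/(((6 + 3)²)*(1 + (6 + 3)²)) = -43182 + 1/((9²)*(1 + 9²)) = -43182 + 1/(81*(1 + 81)) = -43182 + (1/81)/82 = -43182 + (1/81)*(1/82) = -43182 + 1/6642 = -286814843/6642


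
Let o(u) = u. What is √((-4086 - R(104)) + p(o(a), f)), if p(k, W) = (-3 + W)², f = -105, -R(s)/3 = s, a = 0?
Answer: √7890 ≈ 88.826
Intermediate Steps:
R(s) = -3*s
√((-4086 - R(104)) + p(o(a), f)) = √((-4086 - (-3)*104) + (-3 - 105)²) = √((-4086 - 1*(-312)) + (-108)²) = √((-4086 + 312) + 11664) = √(-3774 + 11664) = √7890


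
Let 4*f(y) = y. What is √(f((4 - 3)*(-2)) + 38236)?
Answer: √152942/2 ≈ 195.54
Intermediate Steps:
f(y) = y/4
√(f((4 - 3)*(-2)) + 38236) = √(((4 - 3)*(-2))/4 + 38236) = √((1*(-2))/4 + 38236) = √((¼)*(-2) + 38236) = √(-½ + 38236) = √(76471/2) = √152942/2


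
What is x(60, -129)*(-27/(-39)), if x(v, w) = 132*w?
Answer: -153252/13 ≈ -11789.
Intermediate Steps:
x(60, -129)*(-27/(-39)) = (132*(-129))*(-27/(-39)) = -(-459756)*(-1)/39 = -17028*9/13 = -153252/13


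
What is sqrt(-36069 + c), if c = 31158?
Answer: I*sqrt(4911) ≈ 70.078*I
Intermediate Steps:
sqrt(-36069 + c) = sqrt(-36069 + 31158) = sqrt(-4911) = I*sqrt(4911)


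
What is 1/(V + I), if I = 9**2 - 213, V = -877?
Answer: -1/1009 ≈ -0.00099108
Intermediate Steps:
I = -132 (I = 81 - 213 = -132)
1/(V + I) = 1/(-877 - 132) = 1/(-1009) = -1/1009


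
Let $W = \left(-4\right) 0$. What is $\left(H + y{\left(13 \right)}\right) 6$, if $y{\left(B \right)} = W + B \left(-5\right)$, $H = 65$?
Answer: $0$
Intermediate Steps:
$W = 0$
$y{\left(B \right)} = - 5 B$ ($y{\left(B \right)} = 0 + B \left(-5\right) = 0 - 5 B = - 5 B$)
$\left(H + y{\left(13 \right)}\right) 6 = \left(65 - 65\right) 6 = 0 \cdot 6 = 0$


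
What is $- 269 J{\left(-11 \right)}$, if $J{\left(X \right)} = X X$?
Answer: $-32549$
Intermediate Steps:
$J{\left(X \right)} = X^{2}$
$- 269 J{\left(-11 \right)} = - 269 \left(-11\right)^{2} = \left(-269\right) 121 = -32549$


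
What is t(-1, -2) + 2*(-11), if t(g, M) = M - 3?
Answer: -27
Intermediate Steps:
t(g, M) = -3 + M
t(-1, -2) + 2*(-11) = (-3 - 2) + 2*(-11) = -5 - 22 = -27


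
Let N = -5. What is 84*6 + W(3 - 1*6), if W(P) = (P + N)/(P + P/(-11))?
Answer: 7604/15 ≈ 506.93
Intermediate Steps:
W(P) = 11*(-5 + P)/(10*P) (W(P) = (P - 5)/(P + P/(-11)) = (-5 + P)/(P + P*(-1/11)) = (-5 + P)/(P - P/11) = (-5 + P)/((10*P/11)) = (-5 + P)*(11/(10*P)) = 11*(-5 + P)/(10*P))
84*6 + W(3 - 1*6) = 84*6 + 11*(-5 + (3 - 1*6))/(10*(3 - 1*6)) = 504 + 11*(-5 + (3 - 6))/(10*(3 - 6)) = 504 + (11/10)*(-5 - 3)/(-3) = 504 + (11/10)*(-⅓)*(-8) = 504 + 44/15 = 7604/15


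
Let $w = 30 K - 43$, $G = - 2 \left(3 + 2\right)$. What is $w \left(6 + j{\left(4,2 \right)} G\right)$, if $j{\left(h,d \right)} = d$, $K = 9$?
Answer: $-3178$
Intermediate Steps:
$G = -10$ ($G = \left(-2\right) 5 = -10$)
$w = 227$ ($w = 30 \cdot 9 - 43 = 270 - 43 = 227$)
$w \left(6 + j{\left(4,2 \right)} G\right) = 227 \left(6 + 2 \left(-10\right)\right) = 227 \left(6 - 20\right) = 227 \left(-14\right) = -3178$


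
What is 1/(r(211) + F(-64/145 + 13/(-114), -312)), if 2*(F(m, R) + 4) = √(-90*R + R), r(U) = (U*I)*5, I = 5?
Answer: 1757/9258833 - √6942/27776499 ≈ 0.00018677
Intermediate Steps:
r(U) = 25*U (r(U) = (U*5)*5 = (5*U)*5 = 25*U)
F(m, R) = -4 + √89*√(-R)/2 (F(m, R) = -4 + √(-90*R + R)/2 = -4 + √(-89*R)/2 = -4 + (√89*√(-R))/2 = -4 + √89*√(-R)/2)
1/(r(211) + F(-64/145 + 13/(-114), -312)) = 1/(25*211 + (-4 + √89*√(-1*(-312))/2)) = 1/(5275 + (-4 + √89*√312/2)) = 1/(5275 + (-4 + √89*(2*√78)/2)) = 1/(5275 + (-4 + √6942)) = 1/(5271 + √6942)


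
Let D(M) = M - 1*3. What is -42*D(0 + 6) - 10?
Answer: -136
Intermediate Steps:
D(M) = -3 + M (D(M) = M - 3 = -3 + M)
-42*D(0 + 6) - 10 = -42*(-3 + (0 + 6)) - 10 = -42*(-3 + 6) - 10 = -42*3 - 10 = -126 - 10 = -136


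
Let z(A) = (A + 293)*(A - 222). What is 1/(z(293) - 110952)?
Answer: -1/69346 ≈ -1.4420e-5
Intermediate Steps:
z(A) = (-222 + A)*(293 + A) (z(A) = (293 + A)*(-222 + A) = (-222 + A)*(293 + A))
1/(z(293) - 110952) = 1/((-65046 + 293² + 71*293) - 110952) = 1/((-65046 + 85849 + 20803) - 110952) = 1/(41606 - 110952) = 1/(-69346) = -1/69346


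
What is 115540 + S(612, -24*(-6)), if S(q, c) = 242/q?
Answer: 35355361/306 ≈ 1.1554e+5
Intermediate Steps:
115540 + S(612, -24*(-6)) = 115540 + 242/612 = 115540 + 242*(1/612) = 115540 + 121/306 = 35355361/306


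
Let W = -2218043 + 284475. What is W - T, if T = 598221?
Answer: -2531789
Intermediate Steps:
W = -1933568
W - T = -1933568 - 1*598221 = -1933568 - 598221 = -2531789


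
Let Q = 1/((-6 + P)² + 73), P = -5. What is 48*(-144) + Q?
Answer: -1340927/194 ≈ -6912.0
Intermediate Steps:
Q = 1/194 (Q = 1/((-6 - 5)² + 73) = 1/((-11)² + 73) = 1/(121 + 73) = 1/194 ≈ 0.0051546)
48*(-144) + Q = 48*(-144) + 1/194 = -6912 + 1/194 = -1340927/194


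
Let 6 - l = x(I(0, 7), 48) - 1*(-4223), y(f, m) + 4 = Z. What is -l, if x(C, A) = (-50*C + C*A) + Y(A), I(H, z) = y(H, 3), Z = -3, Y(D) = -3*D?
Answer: 4087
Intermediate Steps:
y(f, m) = -7 (y(f, m) = -4 - 3 = -7)
I(H, z) = -7
x(C, A) = -50*C - 3*A + A*C (x(C, A) = (-50*C + C*A) - 3*A = (-50*C + A*C) - 3*A = -50*C - 3*A + A*C)
l = -4087 (l = 6 - ((-50*(-7) - 3*48 + 48*(-7)) - 1*(-4223)) = 6 - ((350 - 144 - 336) + 4223) = 6 - (-130 + 4223) = 6 - 1*4093 = 6 - 4093 = -4087)
-l = -1*(-4087) = 4087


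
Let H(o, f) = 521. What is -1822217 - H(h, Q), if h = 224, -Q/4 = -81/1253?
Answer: -1822738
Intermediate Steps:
Q = 324/1253 (Q = -(-324)/1253 = -4*(-81/1253) = 324/1253 ≈ 0.25858)
-1822217 - H(h, Q) = -1822217 - 1*521 = -1822217 - 521 = -1822738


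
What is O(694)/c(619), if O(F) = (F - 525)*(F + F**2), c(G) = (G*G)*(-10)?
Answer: -8151377/383161 ≈ -21.274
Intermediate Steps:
c(G) = -10*G**2 (c(G) = G**2*(-10) = -10*G**2)
O(F) = (-525 + F)*(F + F**2)
O(694)/c(619) = (694*(-525 + 694**2 - 524*694))/((-10*619**2)) = (694*(-525 + 481636 - 363656))/((-10*383161)) = (694*117455)/(-3831610) = 81513770*(-1/3831610) = -8151377/383161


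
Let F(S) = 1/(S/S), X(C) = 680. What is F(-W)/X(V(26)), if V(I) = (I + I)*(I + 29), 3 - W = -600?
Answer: 1/680 ≈ 0.0014706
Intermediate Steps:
W = 603 (W = 3 - 1*(-600) = 3 + 600 = 603)
V(I) = 2*I*(29 + I) (V(I) = (2*I)*(29 + I) = 2*I*(29 + I))
F(S) = 1 (F(S) = 1/1 = 1)
F(-W)/X(V(26)) = 1/680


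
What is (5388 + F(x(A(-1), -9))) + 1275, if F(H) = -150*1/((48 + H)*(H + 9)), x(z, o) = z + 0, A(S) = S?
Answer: 1252569/188 ≈ 6662.6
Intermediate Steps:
x(z, o) = z
F(H) = -150/((9 + H)*(48 + H)) (F(H) = -150*1/((9 + H)*(48 + H)) = -150/((9 + H)*(48 + H)))
(5388 + F(x(A(-1), -9))) + 1275 = (5388 - 150/(432 + (-1)**2 + 57*(-1))) + 1275 = (5388 - 150/(432 + 1 - 57)) + 1275 = (5388 - 150/376) + 1275 = (5388 - 150*1/376) + 1275 = (5388 - 75/188) + 1275 = 1012869/188 + 1275 = 1252569/188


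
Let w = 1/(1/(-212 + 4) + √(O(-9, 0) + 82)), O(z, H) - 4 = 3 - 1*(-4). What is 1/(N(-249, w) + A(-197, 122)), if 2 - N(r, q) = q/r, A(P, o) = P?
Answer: -120708476751/23538152941277 - 63744*√93/56129441629199 ≈ -0.0051282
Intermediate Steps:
O(z, H) = 11 (O(z, H) = 4 + (3 - 1*(-4)) = 4 + (3 + 4) = 4 + 7 = 11)
w = 1/(-1/208 + √93) (w = 1/(1/(-212 + 4) + √(11 + 82)) = 1/(1/(-208) + √93) = 1/(-1/208 + √93) ≈ 0.10375)
N(r, q) = 2 - q/r
1/(N(-249, w) + A(-197, 122)) = 1/((2 - 1*(208/4023551 + 43264*√93/4023551)/(-249)) - 197) = 1/((2 - 1*(208/4023551 + 43264*√93/4023551)*(-1/249)) - 197) = 1/((2 + (208/1001864199 + 43264*√93/1001864199)) - 197) = 1/((2003728606/1001864199 + 43264*√93/1001864199) - 197) = 1/(-195363518597/1001864199 + 43264*√93/1001864199)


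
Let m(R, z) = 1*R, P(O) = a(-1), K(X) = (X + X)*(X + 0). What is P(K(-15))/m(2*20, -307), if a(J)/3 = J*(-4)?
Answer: 3/10 ≈ 0.30000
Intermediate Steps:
a(J) = -12*J (a(J) = 3*(J*(-4)) = 3*(-4*J) = -12*J)
K(X) = 2*X² (K(X) = (2*X)*X = 2*X²)
P(O) = 12 (P(O) = -12*(-1) = 12)
m(R, z) = R
P(K(-15))/m(2*20, -307) = 12/((2*20)) = 12/40 = 12*(1/40) = 3/10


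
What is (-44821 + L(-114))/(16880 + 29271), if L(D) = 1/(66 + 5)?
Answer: -3182290/3276721 ≈ -0.97118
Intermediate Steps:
L(D) = 1/71
(-44821 + L(-114))/(16880 + 29271) = (-44821 + 1/71)/(16880 + 29271) = -3182290/71/46151 = -3182290/71*1/46151 = -3182290/3276721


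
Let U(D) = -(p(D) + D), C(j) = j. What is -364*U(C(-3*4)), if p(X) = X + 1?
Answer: -8372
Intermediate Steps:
p(X) = 1 + X
U(D) = -1 - 2*D (U(D) = -((1 + D) + D) = -(1 + 2*D) = -1 - 2*D)
-364*U(C(-3*4)) = -364*(-1 - (-6)*4) = -364*(-1 - 2*(-12)) = -364*(-1 + 24) = -364*23 = -8372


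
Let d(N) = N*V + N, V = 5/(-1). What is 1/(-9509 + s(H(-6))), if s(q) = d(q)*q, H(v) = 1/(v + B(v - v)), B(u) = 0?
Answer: -9/85582 ≈ -0.00010516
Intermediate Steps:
V = -5 (V = 5*(-1) = -5)
d(N) = -4*N (d(N) = N*(-5) + N = -5*N + N = -4*N)
H(v) = 1/v (H(v) = 1/(v + 0) = 1/v)
s(q) = -4*q² (s(q) = (-4*q)*q = -4*q²)
1/(-9509 + s(H(-6))) = 1/(-9509 - 4*(1/(-6))²) = 1/(-9509 - 4*(-⅙)²) = 1/(-9509 - 4*1/36) = 1/(-9509 - ⅑) = 1/(-85582/9) = -9/85582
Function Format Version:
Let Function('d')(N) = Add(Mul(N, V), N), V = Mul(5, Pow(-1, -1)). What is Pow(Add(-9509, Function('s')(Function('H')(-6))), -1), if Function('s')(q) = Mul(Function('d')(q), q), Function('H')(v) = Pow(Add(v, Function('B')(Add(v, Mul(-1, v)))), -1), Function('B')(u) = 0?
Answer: Rational(-9, 85582) ≈ -0.00010516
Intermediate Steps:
V = -5 (V = Mul(5, -1) = -5)
Function('d')(N) = Mul(-4, N) (Function('d')(N) = Add(Mul(N, -5), N) = Add(Mul(-5, N), N) = Mul(-4, N))
Function('H')(v) = Pow(v, -1) (Function('H')(v) = Pow(Add(v, 0), -1) = Pow(v, -1))
Function('s')(q) = Mul(-4, Pow(q, 2)) (Function('s')(q) = Mul(Mul(-4, q), q) = Mul(-4, Pow(q, 2)))
Pow(Add(-9509, Function('s')(Function('H')(-6))), -1) = Pow(Add(-9509, Mul(-4, Pow(Pow(-6, -1), 2))), -1) = Pow(Add(-9509, Mul(-4, Pow(Rational(-1, 6), 2))), -1) = Pow(Add(-9509, Mul(-4, Rational(1, 36))), -1) = Pow(Add(-9509, Rational(-1, 9)), -1) = Pow(Rational(-85582, 9), -1) = Rational(-9, 85582)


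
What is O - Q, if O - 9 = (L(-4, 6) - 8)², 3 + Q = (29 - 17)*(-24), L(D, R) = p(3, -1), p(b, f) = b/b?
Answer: 349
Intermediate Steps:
p(b, f) = 1
L(D, R) = 1
Q = -291 (Q = -3 + (29 - 17)*(-24) = -3 + 12*(-24) = -3 - 288 = -291)
O = 58 (O = 9 + (1 - 8)² = 9 + (-7)² = 9 + 49 = 58)
O - Q = 58 - 1*(-291) = 58 + 291 = 349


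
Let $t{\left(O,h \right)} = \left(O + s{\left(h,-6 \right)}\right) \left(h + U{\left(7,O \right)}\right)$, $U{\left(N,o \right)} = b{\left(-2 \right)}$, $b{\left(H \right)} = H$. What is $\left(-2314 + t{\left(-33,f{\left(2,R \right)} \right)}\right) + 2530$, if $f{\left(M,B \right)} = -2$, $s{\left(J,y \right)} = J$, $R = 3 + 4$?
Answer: $356$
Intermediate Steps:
$R = 7$
$U{\left(N,o \right)} = -2$
$t{\left(O,h \right)} = \left(-2 + h\right) \left(O + h\right)$ ($t{\left(O,h \right)} = \left(O + h\right) \left(h - 2\right) = \left(O + h\right) \left(-2 + h\right) = \left(-2 + h\right) \left(O + h\right)$)
$\left(-2314 + t{\left(-33,f{\left(2,R \right)} \right)}\right) + 2530 = \left(-2314 - \left(-136 - 4\right)\right) + 2530 = \left(-2314 + \left(4 + 66 + 4 + 66\right)\right) + 2530 = \left(-2314 + 140\right) + 2530 = -2174 + 2530 = 356$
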